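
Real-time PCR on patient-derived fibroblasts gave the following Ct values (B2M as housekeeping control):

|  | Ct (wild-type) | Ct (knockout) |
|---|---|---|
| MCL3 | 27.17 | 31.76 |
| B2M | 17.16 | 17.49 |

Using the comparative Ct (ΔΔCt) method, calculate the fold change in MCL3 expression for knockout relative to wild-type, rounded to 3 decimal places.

0.052

ΔCt(wild-type) = 27.170 − 17.160 = 10.010
ΔCt(knockout) = 31.760 − 17.490 = 14.270
ΔΔCt = 14.270 − 10.010 = 4.260
Fold change = 2^(−4.260) = 0.0522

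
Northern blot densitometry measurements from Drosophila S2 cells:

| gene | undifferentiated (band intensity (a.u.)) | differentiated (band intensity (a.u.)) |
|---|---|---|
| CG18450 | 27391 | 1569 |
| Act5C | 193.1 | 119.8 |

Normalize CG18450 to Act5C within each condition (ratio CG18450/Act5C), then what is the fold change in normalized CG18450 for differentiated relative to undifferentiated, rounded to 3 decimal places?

CG18450/Act5C (undifferentiated) = 27391 / 193.1 = 141.85
CG18450/Act5C (differentiated) = 1569 / 119.8 = 13.097
Fold change = 13.097 / 141.85 = 0.0923

0.092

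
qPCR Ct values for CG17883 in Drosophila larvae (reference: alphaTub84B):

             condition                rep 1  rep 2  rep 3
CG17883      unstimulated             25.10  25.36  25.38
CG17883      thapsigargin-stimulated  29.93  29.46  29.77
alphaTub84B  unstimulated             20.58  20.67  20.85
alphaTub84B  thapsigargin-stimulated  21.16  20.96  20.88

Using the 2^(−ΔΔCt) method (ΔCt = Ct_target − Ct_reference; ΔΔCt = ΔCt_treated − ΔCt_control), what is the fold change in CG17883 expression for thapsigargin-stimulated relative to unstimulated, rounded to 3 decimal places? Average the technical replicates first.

Mean Ct: CG17883 unstimulated 25.280; CG17883 thapsigargin-stimulated 29.720; alphaTub84B unstimulated 20.700; alphaTub84B thapsigargin-stimulated 21.000
ΔCt(unstimulated) = 25.280 − 20.700 = 4.580
ΔCt(thapsigargin-stimulated) = 29.720 − 21.000 = 8.720
ΔΔCt = 8.720 − 4.580 = 4.140
Fold change = 2^(−4.140) = 0.0567

0.057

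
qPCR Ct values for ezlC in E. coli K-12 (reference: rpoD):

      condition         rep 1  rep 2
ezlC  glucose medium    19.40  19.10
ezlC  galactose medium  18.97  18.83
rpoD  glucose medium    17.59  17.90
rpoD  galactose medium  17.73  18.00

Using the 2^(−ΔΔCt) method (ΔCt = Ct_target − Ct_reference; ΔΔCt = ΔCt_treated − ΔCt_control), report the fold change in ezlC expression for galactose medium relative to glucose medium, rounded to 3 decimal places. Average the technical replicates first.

1.385

Mean Ct: ezlC glucose medium 19.250; ezlC galactose medium 18.900; rpoD glucose medium 17.745; rpoD galactose medium 17.865
ΔCt(glucose medium) = 19.250 − 17.745 = 1.505
ΔCt(galactose medium) = 18.900 − 17.865 = 1.035
ΔΔCt = 1.035 − 1.505 = -0.470
Fold change = 2^(−(-0.470)) = 2^0.470 = 1.3851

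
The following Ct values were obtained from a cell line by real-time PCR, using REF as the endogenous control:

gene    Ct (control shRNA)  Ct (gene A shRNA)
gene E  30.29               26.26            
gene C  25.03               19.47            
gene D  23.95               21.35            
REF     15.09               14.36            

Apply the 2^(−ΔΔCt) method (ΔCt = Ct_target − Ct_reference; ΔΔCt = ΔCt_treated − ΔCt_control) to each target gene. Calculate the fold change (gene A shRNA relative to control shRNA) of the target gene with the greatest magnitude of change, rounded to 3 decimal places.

gene E: ΔΔCt = (26.26−14.36) − (30.29−15.09) = 11.90 − 15.20 = -3.30; fold change = 2^3.30 = 9.849
gene C: ΔΔCt = (19.47−14.36) − (25.03−15.09) = 5.11 − 9.94 = -4.83; fold change = 2^4.83 = 28.443
gene D: ΔΔCt = (21.35−14.36) − (23.95−15.09) = 6.99 − 8.86 = -1.87; fold change = 2^1.87 = 3.655
gene C has the largest |ΔΔCt| = 4.83.

28.443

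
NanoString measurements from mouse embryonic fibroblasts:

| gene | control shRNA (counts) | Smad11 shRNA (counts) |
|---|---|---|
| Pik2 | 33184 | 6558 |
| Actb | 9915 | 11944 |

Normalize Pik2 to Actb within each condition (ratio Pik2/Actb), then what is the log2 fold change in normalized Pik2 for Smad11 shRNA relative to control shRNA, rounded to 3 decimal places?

Pik2/Actb (control shRNA) = 33184 / 9915 = 3.3468
Pik2/Actb (Smad11 shRNA) = 6558 / 11944 = 0.54906
Fold change = 0.54906 / 3.3468 = 0.1641
log2(0.1641) = -2.6078

-2.608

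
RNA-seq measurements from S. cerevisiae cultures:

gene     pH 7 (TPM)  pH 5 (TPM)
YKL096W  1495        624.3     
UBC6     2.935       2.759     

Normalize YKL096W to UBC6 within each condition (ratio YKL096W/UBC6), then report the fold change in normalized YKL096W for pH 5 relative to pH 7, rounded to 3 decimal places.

YKL096W/UBC6 (pH 7) = 1495 / 2.935 = 509.37
YKL096W/UBC6 (pH 5) = 624.3 / 2.759 = 226.28
Fold change = 226.28 / 509.37 = 0.4442

0.444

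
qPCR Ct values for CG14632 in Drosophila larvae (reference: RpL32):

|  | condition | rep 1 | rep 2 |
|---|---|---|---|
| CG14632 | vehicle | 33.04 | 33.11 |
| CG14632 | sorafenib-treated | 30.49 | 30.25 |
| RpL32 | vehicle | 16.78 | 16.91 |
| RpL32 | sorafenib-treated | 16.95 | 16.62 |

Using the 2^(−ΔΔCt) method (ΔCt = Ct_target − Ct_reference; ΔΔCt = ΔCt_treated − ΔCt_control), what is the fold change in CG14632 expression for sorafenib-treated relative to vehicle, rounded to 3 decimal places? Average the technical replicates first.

Mean Ct: CG14632 vehicle 33.075; CG14632 sorafenib-treated 30.370; RpL32 vehicle 16.845; RpL32 sorafenib-treated 16.785
ΔCt(vehicle) = 33.075 − 16.845 = 16.230
ΔCt(sorafenib-treated) = 30.370 − 16.785 = 13.585
ΔΔCt = 13.585 − 16.230 = -2.645
Fold change = 2^(−(-2.645)) = 2^2.645 = 6.2550

6.255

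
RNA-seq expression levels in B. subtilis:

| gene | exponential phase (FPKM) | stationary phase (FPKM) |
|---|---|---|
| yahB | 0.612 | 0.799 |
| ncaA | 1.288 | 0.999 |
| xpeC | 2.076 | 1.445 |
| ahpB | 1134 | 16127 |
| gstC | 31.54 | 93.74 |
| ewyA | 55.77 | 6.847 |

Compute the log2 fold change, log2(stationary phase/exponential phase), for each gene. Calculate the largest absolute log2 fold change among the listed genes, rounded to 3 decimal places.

3.830

log2(0.799/0.612) = 0.385  (yahB)
log2(0.999/1.288) = -0.367  (ncaA)
log2(1.445/2.076) = -0.523  (xpeC)
log2(16127/1134) = 3.830  (ahpB)
log2(93.74/31.54) = 1.571  (gstC)
log2(6.847/55.77) = -3.026  (ewyA)
The largest magnitude belongs to ahpB.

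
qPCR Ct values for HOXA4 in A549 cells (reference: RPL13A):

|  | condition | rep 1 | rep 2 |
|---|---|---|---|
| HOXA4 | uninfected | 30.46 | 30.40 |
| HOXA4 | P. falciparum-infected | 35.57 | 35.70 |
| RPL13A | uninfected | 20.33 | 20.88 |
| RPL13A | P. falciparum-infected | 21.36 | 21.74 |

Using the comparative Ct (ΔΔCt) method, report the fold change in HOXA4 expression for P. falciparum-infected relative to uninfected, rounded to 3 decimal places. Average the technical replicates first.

Mean Ct: HOXA4 uninfected 30.430; HOXA4 P. falciparum-infected 35.635; RPL13A uninfected 20.605; RPL13A P. falciparum-infected 21.550
ΔCt(uninfected) = 30.430 − 20.605 = 9.825
ΔCt(P. falciparum-infected) = 35.635 − 21.550 = 14.085
ΔΔCt = 14.085 − 9.825 = 4.260
Fold change = 2^(−4.260) = 0.0522

0.052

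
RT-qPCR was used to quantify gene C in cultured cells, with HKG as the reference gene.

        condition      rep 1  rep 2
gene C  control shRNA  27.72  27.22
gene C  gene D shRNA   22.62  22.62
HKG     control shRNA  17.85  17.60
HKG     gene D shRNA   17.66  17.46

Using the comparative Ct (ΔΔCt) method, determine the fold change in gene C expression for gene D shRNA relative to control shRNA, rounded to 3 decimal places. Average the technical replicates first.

Mean Ct: gene C control shRNA 27.470; gene C gene D shRNA 22.620; HKG control shRNA 17.725; HKG gene D shRNA 17.560
ΔCt(control shRNA) = 27.470 − 17.725 = 9.745
ΔCt(gene D shRNA) = 22.620 − 17.560 = 5.060
ΔΔCt = 5.060 − 9.745 = -4.685
Fold change = 2^(−(-4.685)) = 2^4.685 = 25.7232

25.723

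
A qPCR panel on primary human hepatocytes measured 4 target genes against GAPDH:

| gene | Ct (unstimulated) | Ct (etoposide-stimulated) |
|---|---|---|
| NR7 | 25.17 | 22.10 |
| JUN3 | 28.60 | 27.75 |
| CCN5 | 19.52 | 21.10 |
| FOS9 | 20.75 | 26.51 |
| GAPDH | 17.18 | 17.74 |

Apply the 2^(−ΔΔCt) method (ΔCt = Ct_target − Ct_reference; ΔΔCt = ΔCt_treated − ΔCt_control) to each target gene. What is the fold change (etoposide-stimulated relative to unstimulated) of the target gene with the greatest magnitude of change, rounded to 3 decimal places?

0.027

NR7: ΔΔCt = (22.10−17.74) − (25.17−17.18) = 4.36 − 7.99 = -3.63; fold change = 2^3.63 = 12.381
JUN3: ΔΔCt = (27.75−17.74) − (28.60−17.18) = 10.01 − 11.42 = -1.41; fold change = 2^1.41 = 2.657
CCN5: ΔΔCt = (21.10−17.74) − (19.52−17.18) = 3.36 − 2.34 = 1.02; fold change = 2^-1.02 = 0.493
FOS9: ΔΔCt = (26.51−17.74) − (20.75−17.18) = 8.77 − 3.57 = 5.20; fold change = 2^-5.20 = 0.027
FOS9 has the largest |ΔΔCt| = 5.20.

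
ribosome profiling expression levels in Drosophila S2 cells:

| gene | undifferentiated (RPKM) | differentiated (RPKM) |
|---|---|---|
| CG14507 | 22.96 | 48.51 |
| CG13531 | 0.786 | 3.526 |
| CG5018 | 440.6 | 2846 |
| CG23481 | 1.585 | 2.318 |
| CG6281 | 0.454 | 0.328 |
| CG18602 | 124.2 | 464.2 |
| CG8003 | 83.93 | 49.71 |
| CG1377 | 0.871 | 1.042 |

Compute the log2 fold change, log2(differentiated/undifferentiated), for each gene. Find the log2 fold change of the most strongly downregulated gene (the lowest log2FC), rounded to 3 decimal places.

-0.756

log2(48.51/22.96) = 1.079  (CG14507)
log2(3.526/0.786) = 2.165  (CG13531)
log2(2846/440.6) = 2.691  (CG5018)
log2(2.318/1.585) = 0.548  (CG23481)
log2(0.328/0.454) = -0.469  (CG6281)
log2(464.2/124.2) = 1.902  (CG18602)
log2(49.71/83.93) = -0.756  (CG8003)
log2(1.042/0.871) = 0.259  (CG1377)
CG8003 is most strongly downregulated.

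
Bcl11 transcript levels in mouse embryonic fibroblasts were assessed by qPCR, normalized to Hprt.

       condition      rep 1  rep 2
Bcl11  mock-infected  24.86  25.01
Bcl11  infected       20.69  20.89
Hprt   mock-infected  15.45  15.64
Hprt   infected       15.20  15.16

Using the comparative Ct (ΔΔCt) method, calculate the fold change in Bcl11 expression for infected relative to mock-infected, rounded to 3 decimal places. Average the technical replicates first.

Mean Ct: Bcl11 mock-infected 24.935; Bcl11 infected 20.790; Hprt mock-infected 15.545; Hprt infected 15.180
ΔCt(mock-infected) = 24.935 − 15.545 = 9.390
ΔCt(infected) = 20.790 − 15.180 = 5.610
ΔΔCt = 5.610 − 9.390 = -3.780
Fold change = 2^(−(-3.780)) = 2^3.780 = 13.7370

13.737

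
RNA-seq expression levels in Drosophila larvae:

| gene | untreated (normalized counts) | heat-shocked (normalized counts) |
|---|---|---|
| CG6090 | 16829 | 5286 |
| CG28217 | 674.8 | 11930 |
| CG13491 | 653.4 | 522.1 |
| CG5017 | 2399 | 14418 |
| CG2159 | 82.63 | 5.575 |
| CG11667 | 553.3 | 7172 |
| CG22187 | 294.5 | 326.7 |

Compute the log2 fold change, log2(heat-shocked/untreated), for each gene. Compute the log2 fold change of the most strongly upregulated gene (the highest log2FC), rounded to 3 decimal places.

4.144

log2(5286/16829) = -1.671  (CG6090)
log2(11930/674.8) = 4.144  (CG28217)
log2(522.1/653.4) = -0.324  (CG13491)
log2(14418/2399) = 2.587  (CG5017)
log2(5.575/82.63) = -3.890  (CG2159)
log2(7172/553.3) = 3.696  (CG11667)
log2(326.7/294.5) = 0.150  (CG22187)
CG28217 is most strongly upregulated.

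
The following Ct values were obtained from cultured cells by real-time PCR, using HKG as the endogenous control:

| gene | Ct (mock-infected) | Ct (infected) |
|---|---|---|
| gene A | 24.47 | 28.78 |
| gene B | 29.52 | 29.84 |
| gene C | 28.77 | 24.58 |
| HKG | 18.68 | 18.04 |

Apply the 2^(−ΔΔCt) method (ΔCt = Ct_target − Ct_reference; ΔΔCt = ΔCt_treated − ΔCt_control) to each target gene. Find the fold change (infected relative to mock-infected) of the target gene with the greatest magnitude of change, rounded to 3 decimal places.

gene A: ΔΔCt = (28.78−18.04) − (24.47−18.68) = 10.74 − 5.79 = 4.95; fold change = 2^-4.95 = 0.032
gene B: ΔΔCt = (29.84−18.04) − (29.52−18.68) = 11.80 − 10.84 = 0.96; fold change = 2^-0.96 = 0.514
gene C: ΔΔCt = (24.58−18.04) − (28.77−18.68) = 6.54 − 10.09 = -3.55; fold change = 2^3.55 = 11.713
gene A has the largest |ΔΔCt| = 4.95.

0.032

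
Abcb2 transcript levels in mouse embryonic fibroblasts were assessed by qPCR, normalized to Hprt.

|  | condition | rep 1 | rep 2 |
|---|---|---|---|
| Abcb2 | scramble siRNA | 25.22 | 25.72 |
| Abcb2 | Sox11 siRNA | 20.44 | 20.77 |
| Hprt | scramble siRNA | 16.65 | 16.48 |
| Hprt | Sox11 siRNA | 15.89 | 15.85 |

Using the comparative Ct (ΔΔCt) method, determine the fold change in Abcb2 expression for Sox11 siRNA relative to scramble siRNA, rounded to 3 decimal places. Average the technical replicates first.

18.001

Mean Ct: Abcb2 scramble siRNA 25.470; Abcb2 Sox11 siRNA 20.605; Hprt scramble siRNA 16.565; Hprt Sox11 siRNA 15.870
ΔCt(scramble siRNA) = 25.470 − 16.565 = 8.905
ΔCt(Sox11 siRNA) = 20.605 − 15.870 = 4.735
ΔΔCt = 4.735 − 8.905 = -4.170
Fold change = 2^(−(-4.170)) = 2^4.170 = 18.0009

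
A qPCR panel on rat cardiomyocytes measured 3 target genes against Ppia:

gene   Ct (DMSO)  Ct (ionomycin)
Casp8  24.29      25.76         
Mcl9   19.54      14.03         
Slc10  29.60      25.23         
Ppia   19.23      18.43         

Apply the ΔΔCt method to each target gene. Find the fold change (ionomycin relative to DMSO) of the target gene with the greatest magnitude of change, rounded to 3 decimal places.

26.173

Casp8: ΔΔCt = (25.76−18.43) − (24.29−19.23) = 7.33 − 5.06 = 2.27; fold change = 2^-2.27 = 0.207
Mcl9: ΔΔCt = (14.03−18.43) − (19.54−19.23) = -4.40 − 0.31 = -4.71; fold change = 2^4.71 = 26.173
Slc10: ΔΔCt = (25.23−18.43) − (29.60−19.23) = 6.80 − 10.37 = -3.57; fold change = 2^3.57 = 11.876
Mcl9 has the largest |ΔΔCt| = 4.71.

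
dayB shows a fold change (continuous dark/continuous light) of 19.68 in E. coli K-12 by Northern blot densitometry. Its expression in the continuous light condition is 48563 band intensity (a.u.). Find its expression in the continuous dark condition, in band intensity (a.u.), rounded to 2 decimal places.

955719.84

continuous dark expression = 48563 × 19.68 = 955719.84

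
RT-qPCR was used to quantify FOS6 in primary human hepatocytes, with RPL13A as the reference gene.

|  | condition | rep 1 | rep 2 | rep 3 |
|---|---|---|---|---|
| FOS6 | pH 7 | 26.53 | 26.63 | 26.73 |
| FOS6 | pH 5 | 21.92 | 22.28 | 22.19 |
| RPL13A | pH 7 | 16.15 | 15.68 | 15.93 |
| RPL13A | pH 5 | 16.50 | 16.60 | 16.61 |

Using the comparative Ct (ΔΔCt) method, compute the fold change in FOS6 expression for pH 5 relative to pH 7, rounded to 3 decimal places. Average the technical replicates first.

35.506

Mean Ct: FOS6 pH 7 26.630; FOS6 pH 5 22.130; RPL13A pH 7 15.920; RPL13A pH 5 16.570
ΔCt(pH 7) = 26.630 − 15.920 = 10.710
ΔCt(pH 5) = 22.130 − 16.570 = 5.560
ΔΔCt = 5.560 − 10.710 = -5.150
Fold change = 2^(−(-5.150)) = 2^5.150 = 35.5062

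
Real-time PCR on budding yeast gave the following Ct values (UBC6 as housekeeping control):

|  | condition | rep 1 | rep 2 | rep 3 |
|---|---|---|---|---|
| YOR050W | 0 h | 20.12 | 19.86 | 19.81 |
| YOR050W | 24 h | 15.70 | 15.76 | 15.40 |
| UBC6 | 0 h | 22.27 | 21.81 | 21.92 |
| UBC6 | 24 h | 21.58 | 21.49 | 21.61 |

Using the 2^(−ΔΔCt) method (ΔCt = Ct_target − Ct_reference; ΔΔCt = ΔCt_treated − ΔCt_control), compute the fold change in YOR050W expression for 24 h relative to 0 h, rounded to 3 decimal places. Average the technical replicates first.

Mean Ct: YOR050W 0 h 19.930; YOR050W 24 h 15.620; UBC6 0 h 22.000; UBC6 24 h 21.560
ΔCt(0 h) = 19.930 − 22.000 = -2.070
ΔCt(24 h) = 15.620 − 21.560 = -5.940
ΔΔCt = -5.940 − (-2.070) = -3.870
Fold change = 2^(−(-3.870)) = 2^3.870 = 14.6213

14.621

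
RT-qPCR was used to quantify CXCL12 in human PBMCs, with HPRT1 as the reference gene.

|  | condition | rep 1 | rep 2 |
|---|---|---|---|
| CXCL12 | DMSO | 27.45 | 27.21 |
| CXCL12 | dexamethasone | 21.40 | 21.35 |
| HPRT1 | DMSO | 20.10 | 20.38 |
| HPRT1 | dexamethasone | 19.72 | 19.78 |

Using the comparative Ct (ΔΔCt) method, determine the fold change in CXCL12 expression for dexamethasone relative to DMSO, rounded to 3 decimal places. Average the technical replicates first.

44.170

Mean Ct: CXCL12 DMSO 27.330; CXCL12 dexamethasone 21.375; HPRT1 DMSO 20.240; HPRT1 dexamethasone 19.750
ΔCt(DMSO) = 27.330 − 20.240 = 7.090
ΔCt(dexamethasone) = 21.375 − 19.750 = 1.625
ΔΔCt = 1.625 − 7.090 = -5.465
Fold change = 2^(−(-5.465)) = 2^5.465 = 44.1702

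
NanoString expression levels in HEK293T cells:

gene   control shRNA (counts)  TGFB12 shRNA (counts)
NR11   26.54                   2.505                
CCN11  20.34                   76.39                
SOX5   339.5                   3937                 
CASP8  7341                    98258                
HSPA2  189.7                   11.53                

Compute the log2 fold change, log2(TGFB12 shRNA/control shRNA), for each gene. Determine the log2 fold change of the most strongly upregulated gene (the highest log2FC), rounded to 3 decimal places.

3.743

log2(2.505/26.54) = -3.405  (NR11)
log2(76.39/20.34) = 1.909  (CCN11)
log2(3937/339.5) = 3.536  (SOX5)
log2(98258/7341) = 3.743  (CASP8)
log2(11.53/189.7) = -4.040  (HSPA2)
CASP8 is most strongly upregulated.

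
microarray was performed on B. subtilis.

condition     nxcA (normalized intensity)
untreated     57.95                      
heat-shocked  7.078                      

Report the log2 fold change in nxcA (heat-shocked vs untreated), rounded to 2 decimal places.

-3.03

Fold change = 7.078 / 57.95 = 0.1221
log2(0.1221) = -3.033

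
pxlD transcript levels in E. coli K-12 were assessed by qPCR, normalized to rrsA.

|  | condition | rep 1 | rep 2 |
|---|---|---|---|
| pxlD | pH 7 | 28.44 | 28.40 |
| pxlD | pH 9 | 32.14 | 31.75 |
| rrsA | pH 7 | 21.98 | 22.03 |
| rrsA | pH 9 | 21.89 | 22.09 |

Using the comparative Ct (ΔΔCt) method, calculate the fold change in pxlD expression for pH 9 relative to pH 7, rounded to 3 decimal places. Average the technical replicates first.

0.086

Mean Ct: pxlD pH 7 28.420; pxlD pH 9 31.945; rrsA pH 7 22.005; rrsA pH 9 21.990
ΔCt(pH 7) = 28.420 − 22.005 = 6.415
ΔCt(pH 9) = 31.945 − 21.990 = 9.955
ΔΔCt = 9.955 − 6.415 = 3.540
Fold change = 2^(−3.540) = 0.0860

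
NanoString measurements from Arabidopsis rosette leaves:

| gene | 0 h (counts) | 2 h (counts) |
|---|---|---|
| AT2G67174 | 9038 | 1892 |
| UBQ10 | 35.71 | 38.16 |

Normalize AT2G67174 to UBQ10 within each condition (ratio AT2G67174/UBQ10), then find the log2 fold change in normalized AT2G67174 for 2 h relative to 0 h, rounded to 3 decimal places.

-2.352

AT2G67174/UBQ10 (0 h) = 9038 / 35.71 = 253.09
AT2G67174/UBQ10 (2 h) = 1892 / 38.16 = 49.581
Fold change = 49.581 / 253.09 = 0.1959
log2(0.1959) = -2.3518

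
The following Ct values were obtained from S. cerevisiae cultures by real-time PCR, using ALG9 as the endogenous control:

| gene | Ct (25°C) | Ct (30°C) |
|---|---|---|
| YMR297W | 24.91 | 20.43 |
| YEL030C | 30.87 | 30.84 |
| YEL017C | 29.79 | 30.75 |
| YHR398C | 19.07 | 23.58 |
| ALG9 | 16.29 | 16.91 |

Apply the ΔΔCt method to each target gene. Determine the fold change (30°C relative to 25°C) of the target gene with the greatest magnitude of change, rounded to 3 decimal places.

YMR297W: ΔΔCt = (20.43−16.91) − (24.91−16.29) = 3.52 − 8.62 = -5.10; fold change = 2^5.10 = 34.297
YEL030C: ΔΔCt = (30.84−16.91) − (30.87−16.29) = 13.93 − 14.58 = -0.65; fold change = 2^0.65 = 1.569
YEL017C: ΔΔCt = (30.75−16.91) − (29.79−16.29) = 13.84 − 13.50 = 0.34; fold change = 2^-0.34 = 0.790
YHR398C: ΔΔCt = (23.58−16.91) − (19.07−16.29) = 6.67 − 2.78 = 3.89; fold change = 2^-3.89 = 0.067
YMR297W has the largest |ΔΔCt| = 5.10.

34.297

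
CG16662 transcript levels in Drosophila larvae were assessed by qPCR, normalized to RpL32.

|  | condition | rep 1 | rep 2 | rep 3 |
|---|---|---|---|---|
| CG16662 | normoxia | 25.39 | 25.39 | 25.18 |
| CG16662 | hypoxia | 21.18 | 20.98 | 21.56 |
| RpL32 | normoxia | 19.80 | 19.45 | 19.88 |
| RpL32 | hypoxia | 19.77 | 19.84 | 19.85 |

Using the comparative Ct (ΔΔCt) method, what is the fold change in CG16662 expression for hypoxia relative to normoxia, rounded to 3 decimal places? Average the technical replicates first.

Mean Ct: CG16662 normoxia 25.320; CG16662 hypoxia 21.240; RpL32 normoxia 19.710; RpL32 hypoxia 19.820
ΔCt(normoxia) = 25.320 − 19.710 = 5.610
ΔCt(hypoxia) = 21.240 − 19.820 = 1.420
ΔΔCt = 1.420 − 5.610 = -4.190
Fold change = 2^(−(-4.190)) = 2^4.190 = 18.2522

18.252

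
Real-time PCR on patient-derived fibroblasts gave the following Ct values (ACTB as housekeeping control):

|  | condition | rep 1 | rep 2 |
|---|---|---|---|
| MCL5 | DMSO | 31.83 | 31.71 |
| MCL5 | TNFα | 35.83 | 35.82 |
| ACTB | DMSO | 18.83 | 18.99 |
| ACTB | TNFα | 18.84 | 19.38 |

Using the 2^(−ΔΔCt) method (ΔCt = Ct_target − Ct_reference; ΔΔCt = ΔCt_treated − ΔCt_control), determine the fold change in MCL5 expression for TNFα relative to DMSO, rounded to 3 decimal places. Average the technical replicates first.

Mean Ct: MCL5 DMSO 31.770; MCL5 TNFα 35.825; ACTB DMSO 18.910; ACTB TNFα 19.110
ΔCt(DMSO) = 31.770 − 18.910 = 12.860
ΔCt(TNFα) = 35.825 − 19.110 = 16.715
ΔΔCt = 16.715 − 12.860 = 3.855
Fold change = 2^(−3.855) = 0.0691

0.069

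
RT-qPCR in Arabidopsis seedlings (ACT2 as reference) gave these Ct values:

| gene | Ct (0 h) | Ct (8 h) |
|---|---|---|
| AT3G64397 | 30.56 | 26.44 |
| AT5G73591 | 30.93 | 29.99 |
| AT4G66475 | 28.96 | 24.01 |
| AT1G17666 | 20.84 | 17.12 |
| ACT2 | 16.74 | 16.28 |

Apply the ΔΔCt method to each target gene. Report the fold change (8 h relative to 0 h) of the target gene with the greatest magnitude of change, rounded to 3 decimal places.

AT3G64397: ΔΔCt = (26.44−16.28) − (30.56−16.74) = 10.16 − 13.82 = -3.66; fold change = 2^3.66 = 12.641
AT5G73591: ΔΔCt = (29.99−16.28) − (30.93−16.74) = 13.71 − 14.19 = -0.48; fold change = 2^0.48 = 1.395
AT4G66475: ΔΔCt = (24.01−16.28) − (28.96−16.74) = 7.73 − 12.22 = -4.49; fold change = 2^4.49 = 22.471
AT1G17666: ΔΔCt = (17.12−16.28) − (20.84−16.74) = 0.84 − 4.10 = -3.26; fold change = 2^3.26 = 9.580
AT4G66475 has the largest |ΔΔCt| = 4.49.

22.471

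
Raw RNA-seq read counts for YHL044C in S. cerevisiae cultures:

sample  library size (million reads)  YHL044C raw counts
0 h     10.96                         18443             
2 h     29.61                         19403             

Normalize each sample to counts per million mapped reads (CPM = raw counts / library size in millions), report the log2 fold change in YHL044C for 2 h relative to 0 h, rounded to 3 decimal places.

CPM(0 h) = 18443 / 10.96 = 1682.7555
CPM(2 h) = 19403 / 29.61 = 655.2854
Fold change = 655.2854 / 1682.7555 = 0.38941
log2(0.38941) = -1.3606

-1.361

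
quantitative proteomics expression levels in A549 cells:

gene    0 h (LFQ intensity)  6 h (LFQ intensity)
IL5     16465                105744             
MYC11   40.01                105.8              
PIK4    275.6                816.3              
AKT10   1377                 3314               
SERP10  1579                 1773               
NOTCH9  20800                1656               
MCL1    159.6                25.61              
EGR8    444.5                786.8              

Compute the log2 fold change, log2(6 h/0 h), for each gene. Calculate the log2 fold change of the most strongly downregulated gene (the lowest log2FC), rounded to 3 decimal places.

-3.651

log2(105744/16465) = 2.683  (IL5)
log2(105.8/40.01) = 1.403  (MYC11)
log2(816.3/275.6) = 1.567  (PIK4)
log2(3314/1377) = 1.267  (AKT10)
log2(1773/1579) = 0.167  (SERP10)
log2(1656/20800) = -3.651  (NOTCH9)
log2(25.61/159.6) = -2.640  (MCL1)
log2(786.8/444.5) = 0.824  (EGR8)
NOTCH9 is most strongly downregulated.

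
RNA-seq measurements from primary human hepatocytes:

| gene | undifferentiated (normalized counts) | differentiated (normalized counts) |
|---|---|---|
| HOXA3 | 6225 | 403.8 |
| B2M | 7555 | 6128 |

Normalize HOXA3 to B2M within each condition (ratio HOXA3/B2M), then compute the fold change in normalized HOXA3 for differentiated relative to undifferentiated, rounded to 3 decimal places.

HOXA3/B2M (undifferentiated) = 6225 / 7555 = 0.82396
HOXA3/B2M (differentiated) = 403.8 / 6128 = 0.065894
Fold change = 0.065894 / 0.82396 = 0.0800

0.080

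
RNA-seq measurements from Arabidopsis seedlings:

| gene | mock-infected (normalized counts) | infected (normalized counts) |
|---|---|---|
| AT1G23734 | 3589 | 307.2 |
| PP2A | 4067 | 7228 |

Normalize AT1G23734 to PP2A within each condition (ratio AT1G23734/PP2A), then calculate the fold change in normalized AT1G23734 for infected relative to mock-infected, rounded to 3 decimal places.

AT1G23734/PP2A (mock-infected) = 3589 / 4067 = 0.88247
AT1G23734/PP2A (infected) = 307.2 / 7228 = 0.042501
Fold change = 0.042501 / 0.88247 = 0.0482

0.048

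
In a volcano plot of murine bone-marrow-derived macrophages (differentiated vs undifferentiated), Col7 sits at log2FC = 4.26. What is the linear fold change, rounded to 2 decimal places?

Fold change = 2^(4.26) = 19.160

19.16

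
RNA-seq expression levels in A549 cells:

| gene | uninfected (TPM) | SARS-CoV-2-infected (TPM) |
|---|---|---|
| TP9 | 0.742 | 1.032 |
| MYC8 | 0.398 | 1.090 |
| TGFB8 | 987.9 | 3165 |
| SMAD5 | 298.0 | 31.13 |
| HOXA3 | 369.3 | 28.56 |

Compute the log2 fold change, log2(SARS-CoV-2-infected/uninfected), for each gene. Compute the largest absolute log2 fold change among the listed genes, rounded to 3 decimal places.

log2(1.032/0.742) = 0.476  (TP9)
log2(1.090/0.398) = 1.453  (MYC8)
log2(3165/987.9) = 1.680  (TGFB8)
log2(31.13/298.0) = -3.259  (SMAD5)
log2(28.56/369.3) = -3.693  (HOXA3)
The largest magnitude belongs to HOXA3.

3.693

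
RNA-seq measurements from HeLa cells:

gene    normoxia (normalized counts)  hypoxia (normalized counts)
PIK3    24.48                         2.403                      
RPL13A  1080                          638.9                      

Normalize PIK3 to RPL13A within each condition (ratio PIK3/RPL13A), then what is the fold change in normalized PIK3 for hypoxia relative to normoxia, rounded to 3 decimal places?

PIK3/RPL13A (normoxia) = 24.48 / 1080 = 0.022667
PIK3/RPL13A (hypoxia) = 2.403 / 638.9 = 0.0037612
Fold change = 0.0037612 / 0.022667 = 0.1659

0.166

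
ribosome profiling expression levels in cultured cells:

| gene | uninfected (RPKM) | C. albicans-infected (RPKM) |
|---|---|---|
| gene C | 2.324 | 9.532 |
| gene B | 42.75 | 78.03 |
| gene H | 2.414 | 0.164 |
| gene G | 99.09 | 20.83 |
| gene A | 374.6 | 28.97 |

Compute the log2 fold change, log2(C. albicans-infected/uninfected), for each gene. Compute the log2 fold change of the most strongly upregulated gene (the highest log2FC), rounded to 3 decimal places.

2.036

log2(9.532/2.324) = 2.036  (gene C)
log2(78.03/42.75) = 0.868  (gene B)
log2(0.164/2.414) = -3.880  (gene H)
log2(20.83/99.09) = -2.250  (gene G)
log2(28.97/374.6) = -3.693  (gene A)
gene C is most strongly upregulated.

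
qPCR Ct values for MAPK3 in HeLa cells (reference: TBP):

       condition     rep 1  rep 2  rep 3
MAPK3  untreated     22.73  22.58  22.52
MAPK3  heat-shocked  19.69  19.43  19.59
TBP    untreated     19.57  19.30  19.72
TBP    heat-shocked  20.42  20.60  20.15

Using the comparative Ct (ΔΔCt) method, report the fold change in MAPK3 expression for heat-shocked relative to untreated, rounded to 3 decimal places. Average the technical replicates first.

Mean Ct: MAPK3 untreated 22.610; MAPK3 heat-shocked 19.570; TBP untreated 19.530; TBP heat-shocked 20.390
ΔCt(untreated) = 22.610 − 19.530 = 3.080
ΔCt(heat-shocked) = 19.570 − 20.390 = -0.820
ΔΔCt = -0.820 − 3.080 = -3.900
Fold change = 2^(−(-3.900)) = 2^3.900 = 14.9285

14.929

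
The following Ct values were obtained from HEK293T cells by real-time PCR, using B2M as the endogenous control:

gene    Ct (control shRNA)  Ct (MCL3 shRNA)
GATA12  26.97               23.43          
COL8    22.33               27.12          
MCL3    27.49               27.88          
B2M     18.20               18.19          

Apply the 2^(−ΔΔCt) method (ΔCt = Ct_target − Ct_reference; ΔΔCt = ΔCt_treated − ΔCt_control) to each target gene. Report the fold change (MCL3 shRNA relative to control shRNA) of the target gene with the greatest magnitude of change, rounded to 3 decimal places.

GATA12: ΔΔCt = (23.43−18.19) − (26.97−18.20) = 5.24 − 8.77 = -3.53; fold change = 2^3.53 = 11.551
COL8: ΔΔCt = (27.12−18.19) − (22.33−18.20) = 8.93 − 4.13 = 4.80; fold change = 2^-4.80 = 0.036
MCL3: ΔΔCt = (27.88−18.19) − (27.49−18.20) = 9.69 − 9.29 = 0.40; fold change = 2^-0.40 = 0.758
COL8 has the largest |ΔΔCt| = 4.80.

0.036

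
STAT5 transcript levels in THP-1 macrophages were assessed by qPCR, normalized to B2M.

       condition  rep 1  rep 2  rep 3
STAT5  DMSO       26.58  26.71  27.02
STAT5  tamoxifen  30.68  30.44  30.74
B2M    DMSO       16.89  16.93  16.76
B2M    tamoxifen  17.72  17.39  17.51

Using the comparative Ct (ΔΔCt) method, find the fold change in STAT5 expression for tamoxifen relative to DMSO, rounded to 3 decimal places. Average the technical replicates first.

Mean Ct: STAT5 DMSO 26.770; STAT5 tamoxifen 30.620; B2M DMSO 16.860; B2M tamoxifen 17.540
ΔCt(DMSO) = 26.770 − 16.860 = 9.910
ΔCt(tamoxifen) = 30.620 − 17.540 = 13.080
ΔΔCt = 13.080 − 9.910 = 3.170
Fold change = 2^(−3.170) = 0.1111

0.111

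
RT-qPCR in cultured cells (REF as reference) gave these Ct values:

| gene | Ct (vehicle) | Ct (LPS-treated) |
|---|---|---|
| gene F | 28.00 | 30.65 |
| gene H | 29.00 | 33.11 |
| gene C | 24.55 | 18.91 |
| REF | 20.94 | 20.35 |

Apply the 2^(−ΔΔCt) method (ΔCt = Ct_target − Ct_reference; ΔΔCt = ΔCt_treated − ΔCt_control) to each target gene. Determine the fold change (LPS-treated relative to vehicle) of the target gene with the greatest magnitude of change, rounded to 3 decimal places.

33.128

gene F: ΔΔCt = (30.65−20.35) − (28.00−20.94) = 10.30 − 7.06 = 3.24; fold change = 2^-3.24 = 0.106
gene H: ΔΔCt = (33.11−20.35) − (29.00−20.94) = 12.76 − 8.06 = 4.70; fold change = 2^-4.70 = 0.038
gene C: ΔΔCt = (18.91−20.35) − (24.55−20.94) = -1.44 − 3.61 = -5.05; fold change = 2^5.05 = 33.128
gene C has the largest |ΔΔCt| = 5.05.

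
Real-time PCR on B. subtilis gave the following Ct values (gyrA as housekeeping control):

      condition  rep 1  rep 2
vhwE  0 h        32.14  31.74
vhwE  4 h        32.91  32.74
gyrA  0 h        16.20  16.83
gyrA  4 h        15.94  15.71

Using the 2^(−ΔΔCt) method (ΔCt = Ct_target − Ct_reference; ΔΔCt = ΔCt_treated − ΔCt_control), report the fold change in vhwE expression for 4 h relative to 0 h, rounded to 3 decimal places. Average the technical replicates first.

Mean Ct: vhwE 0 h 31.940; vhwE 4 h 32.825; gyrA 0 h 16.515; gyrA 4 h 15.825
ΔCt(0 h) = 31.940 − 16.515 = 15.425
ΔCt(4 h) = 32.825 − 15.825 = 17.000
ΔΔCt = 17.000 − 15.425 = 1.575
Fold change = 2^(−1.575) = 0.3356

0.336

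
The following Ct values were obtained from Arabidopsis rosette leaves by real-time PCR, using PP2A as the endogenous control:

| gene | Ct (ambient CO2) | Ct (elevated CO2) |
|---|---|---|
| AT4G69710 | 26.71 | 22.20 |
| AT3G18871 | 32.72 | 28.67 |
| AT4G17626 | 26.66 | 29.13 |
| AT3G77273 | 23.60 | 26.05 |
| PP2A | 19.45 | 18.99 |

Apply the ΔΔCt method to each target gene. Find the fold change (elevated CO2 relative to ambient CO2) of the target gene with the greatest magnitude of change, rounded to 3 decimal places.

AT4G69710: ΔΔCt = (22.20−18.99) − (26.71−19.45) = 3.21 − 7.26 = -4.05; fold change = 2^4.05 = 16.564
AT3G18871: ΔΔCt = (28.67−18.99) − (32.72−19.45) = 9.68 − 13.27 = -3.59; fold change = 2^3.59 = 12.042
AT4G17626: ΔΔCt = (29.13−18.99) − (26.66−19.45) = 10.14 − 7.21 = 2.93; fold change = 2^-2.93 = 0.131
AT3G77273: ΔΔCt = (26.05−18.99) − (23.60−19.45) = 7.06 − 4.15 = 2.91; fold change = 2^-2.91 = 0.133
AT4G69710 has the largest |ΔΔCt| = 4.05.

16.564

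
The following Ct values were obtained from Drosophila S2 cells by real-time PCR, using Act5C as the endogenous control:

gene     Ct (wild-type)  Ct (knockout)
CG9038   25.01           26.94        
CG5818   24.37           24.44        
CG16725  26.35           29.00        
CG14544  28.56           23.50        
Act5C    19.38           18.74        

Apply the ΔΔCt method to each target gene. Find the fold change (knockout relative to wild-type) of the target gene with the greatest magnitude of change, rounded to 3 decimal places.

CG9038: ΔΔCt = (26.94−18.74) − (25.01−19.38) = 8.20 − 5.63 = 2.57; fold change = 2^-2.57 = 0.168
CG5818: ΔΔCt = (24.44−18.74) − (24.37−19.38) = 5.70 − 4.99 = 0.71; fold change = 2^-0.71 = 0.611
CG16725: ΔΔCt = (29.00−18.74) − (26.35−19.38) = 10.26 − 6.97 = 3.29; fold change = 2^-3.29 = 0.102
CG14544: ΔΔCt = (23.50−18.74) − (28.56−19.38) = 4.76 − 9.18 = -4.42; fold change = 2^4.42 = 21.407
CG14544 has the largest |ΔΔCt| = 4.42.

21.407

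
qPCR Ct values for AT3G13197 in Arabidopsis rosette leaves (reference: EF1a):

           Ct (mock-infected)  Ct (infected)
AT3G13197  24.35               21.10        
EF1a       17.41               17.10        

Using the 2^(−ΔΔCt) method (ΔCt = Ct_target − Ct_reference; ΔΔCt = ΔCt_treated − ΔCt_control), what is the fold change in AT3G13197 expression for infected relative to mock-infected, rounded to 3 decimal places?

ΔCt(mock-infected) = 24.350 − 17.410 = 6.940
ΔCt(infected) = 21.100 − 17.100 = 4.000
ΔΔCt = 4.000 − 6.940 = -2.940
Fold change = 2^(−(-2.940)) = 2^2.940 = 7.6741

7.674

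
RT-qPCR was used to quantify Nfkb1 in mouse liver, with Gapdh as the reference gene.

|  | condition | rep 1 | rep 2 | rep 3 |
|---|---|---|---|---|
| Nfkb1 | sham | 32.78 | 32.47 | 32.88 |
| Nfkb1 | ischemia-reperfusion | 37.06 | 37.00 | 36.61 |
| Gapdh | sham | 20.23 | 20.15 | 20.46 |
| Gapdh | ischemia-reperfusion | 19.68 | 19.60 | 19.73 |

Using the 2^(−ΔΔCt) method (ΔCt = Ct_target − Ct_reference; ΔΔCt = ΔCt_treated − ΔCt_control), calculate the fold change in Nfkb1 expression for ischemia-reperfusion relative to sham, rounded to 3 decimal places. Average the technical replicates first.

0.036

Mean Ct: Nfkb1 sham 32.710; Nfkb1 ischemia-reperfusion 36.890; Gapdh sham 20.280; Gapdh ischemia-reperfusion 19.670
ΔCt(sham) = 32.710 − 20.280 = 12.430
ΔCt(ischemia-reperfusion) = 36.890 − 19.670 = 17.220
ΔΔCt = 17.220 − 12.430 = 4.790
Fold change = 2^(−4.790) = 0.0361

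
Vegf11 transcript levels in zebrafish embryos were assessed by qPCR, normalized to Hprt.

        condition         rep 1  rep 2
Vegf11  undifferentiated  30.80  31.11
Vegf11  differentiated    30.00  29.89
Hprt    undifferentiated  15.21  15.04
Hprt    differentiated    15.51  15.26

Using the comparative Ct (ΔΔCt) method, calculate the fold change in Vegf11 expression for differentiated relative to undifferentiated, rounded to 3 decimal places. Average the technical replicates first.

2.412

Mean Ct: Vegf11 undifferentiated 30.955; Vegf11 differentiated 29.945; Hprt undifferentiated 15.125; Hprt differentiated 15.385
ΔCt(undifferentiated) = 30.955 − 15.125 = 15.830
ΔCt(differentiated) = 29.945 − 15.385 = 14.560
ΔΔCt = 14.560 − 15.830 = -1.270
Fold change = 2^(−(-1.270)) = 2^1.270 = 2.4116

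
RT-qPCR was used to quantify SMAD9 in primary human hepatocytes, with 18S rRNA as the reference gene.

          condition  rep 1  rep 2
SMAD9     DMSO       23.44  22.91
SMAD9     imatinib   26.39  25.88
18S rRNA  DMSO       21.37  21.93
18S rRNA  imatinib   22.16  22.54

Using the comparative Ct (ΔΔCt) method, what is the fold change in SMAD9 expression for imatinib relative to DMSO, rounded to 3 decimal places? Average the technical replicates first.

Mean Ct: SMAD9 DMSO 23.175; SMAD9 imatinib 26.135; 18S rRNA DMSO 21.650; 18S rRNA imatinib 22.350
ΔCt(DMSO) = 23.175 − 21.650 = 1.525
ΔCt(imatinib) = 26.135 − 22.350 = 3.785
ΔΔCt = 3.785 − 1.525 = 2.260
Fold change = 2^(−2.260) = 0.2088

0.209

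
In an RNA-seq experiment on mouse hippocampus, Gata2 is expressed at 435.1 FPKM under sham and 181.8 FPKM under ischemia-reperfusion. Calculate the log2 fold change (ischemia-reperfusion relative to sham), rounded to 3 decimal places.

Fold change = 181.8 / 435.1 = 0.4178
log2(0.4178) = -1.2590

-1.259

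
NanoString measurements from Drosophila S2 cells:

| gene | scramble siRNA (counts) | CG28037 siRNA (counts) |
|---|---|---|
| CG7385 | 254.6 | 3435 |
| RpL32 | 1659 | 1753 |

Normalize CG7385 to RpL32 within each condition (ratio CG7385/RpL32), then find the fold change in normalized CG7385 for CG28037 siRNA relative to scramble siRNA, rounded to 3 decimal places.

12.768

CG7385/RpL32 (scramble siRNA) = 254.6 / 1659 = 0.15347
CG7385/RpL32 (CG28037 siRNA) = 3435 / 1753 = 1.9595
Fold change = 1.9595 / 0.15347 = 12.7683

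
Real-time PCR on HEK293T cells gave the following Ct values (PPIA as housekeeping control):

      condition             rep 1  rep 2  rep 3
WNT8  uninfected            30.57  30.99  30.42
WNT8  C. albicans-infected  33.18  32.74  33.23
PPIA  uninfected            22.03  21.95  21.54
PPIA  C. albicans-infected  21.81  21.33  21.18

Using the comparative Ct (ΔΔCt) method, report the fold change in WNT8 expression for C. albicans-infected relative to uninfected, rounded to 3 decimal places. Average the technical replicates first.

Mean Ct: WNT8 uninfected 30.660; WNT8 C. albicans-infected 33.050; PPIA uninfected 21.840; PPIA C. albicans-infected 21.440
ΔCt(uninfected) = 30.660 − 21.840 = 8.820
ΔCt(C. albicans-infected) = 33.050 − 21.440 = 11.610
ΔΔCt = 11.610 − 8.820 = 2.790
Fold change = 2^(−2.790) = 0.1446

0.145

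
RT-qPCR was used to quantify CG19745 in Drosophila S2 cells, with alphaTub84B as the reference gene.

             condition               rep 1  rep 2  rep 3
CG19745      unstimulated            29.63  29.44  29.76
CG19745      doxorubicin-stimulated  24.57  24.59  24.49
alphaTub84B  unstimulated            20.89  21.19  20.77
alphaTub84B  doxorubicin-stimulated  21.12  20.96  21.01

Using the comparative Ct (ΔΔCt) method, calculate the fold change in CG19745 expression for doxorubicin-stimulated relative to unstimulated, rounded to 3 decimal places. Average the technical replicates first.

35.261

Mean Ct: CG19745 unstimulated 29.610; CG19745 doxorubicin-stimulated 24.550; alphaTub84B unstimulated 20.950; alphaTub84B doxorubicin-stimulated 21.030
ΔCt(unstimulated) = 29.610 − 20.950 = 8.660
ΔCt(doxorubicin-stimulated) = 24.550 − 21.030 = 3.520
ΔΔCt = 3.520 − 8.660 = -5.140
Fold change = 2^(−(-5.140)) = 2^5.140 = 35.2610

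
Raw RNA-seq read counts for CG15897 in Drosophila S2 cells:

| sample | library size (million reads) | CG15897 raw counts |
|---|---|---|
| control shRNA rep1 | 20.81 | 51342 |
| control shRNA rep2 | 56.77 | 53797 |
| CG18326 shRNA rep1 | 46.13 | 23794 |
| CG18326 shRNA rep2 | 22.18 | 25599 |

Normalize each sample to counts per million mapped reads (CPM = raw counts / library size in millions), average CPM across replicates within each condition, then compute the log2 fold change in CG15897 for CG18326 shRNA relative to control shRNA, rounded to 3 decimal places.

-1.032

CPM(control shRNA rep1) = 51342 / 20.81 = 2467.1792
CPM(control shRNA rep2) = 53797 / 56.77 = 947.6308
CPM(CG18326 shRNA rep1) = 23794 / 46.13 = 515.8032
CPM(CG18326 shRNA rep2) = 25599 / 22.18 = 1154.1479
mean CPM(control shRNA) = 1707.4050; mean CPM(CG18326 shRNA) = 834.9755
Fold change = 834.9755 / 1707.4050 = 0.48903
log2(0.48903) = -1.0320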